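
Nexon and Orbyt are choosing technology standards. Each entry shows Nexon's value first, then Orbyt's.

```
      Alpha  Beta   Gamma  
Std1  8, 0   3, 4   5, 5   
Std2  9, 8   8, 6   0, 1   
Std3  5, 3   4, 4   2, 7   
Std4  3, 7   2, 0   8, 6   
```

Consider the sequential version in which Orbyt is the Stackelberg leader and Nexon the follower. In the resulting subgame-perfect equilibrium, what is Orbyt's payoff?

8

Solve by backward induction (Orbyt leads).
- Alpha → Nexon plays Std2 (best of 8, 9, 5, 3); Orbyt gets 8.
- Beta → Nexon plays Std2 (best of 3, 8, 4, 2); Orbyt gets 6.
- Gamma → Nexon plays Std4 (best of 5, 0, 2, 8); Orbyt gets 6.
Orbyt's induced payoffs are 8, 6, 6, so Orbyt commits to Alpha. Subgame-perfect outcome: (Std2, Alpha) with payoffs (9, 8).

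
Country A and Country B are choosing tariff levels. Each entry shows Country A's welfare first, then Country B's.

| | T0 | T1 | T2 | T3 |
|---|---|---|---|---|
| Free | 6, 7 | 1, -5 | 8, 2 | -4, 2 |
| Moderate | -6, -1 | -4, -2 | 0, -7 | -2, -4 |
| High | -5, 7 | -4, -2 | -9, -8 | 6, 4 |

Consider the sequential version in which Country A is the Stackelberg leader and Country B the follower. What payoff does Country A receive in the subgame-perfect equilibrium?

6

Solve by backward induction (Country A leads).
- Free: Country B compares 7, -5, 2, 2 and picks T0; Country A would get 6.
- Moderate: Country B compares -1, -2, -7, -4 and picks T0; Country A would get -6.
- High: Country B compares 7, -2, -8, 4 and picks T0; Country A would get -5.
Maximizing over 6, -6, -5, Country A chooses Free. Subgame-perfect outcome: (Free, T0) with payoffs (6, 7).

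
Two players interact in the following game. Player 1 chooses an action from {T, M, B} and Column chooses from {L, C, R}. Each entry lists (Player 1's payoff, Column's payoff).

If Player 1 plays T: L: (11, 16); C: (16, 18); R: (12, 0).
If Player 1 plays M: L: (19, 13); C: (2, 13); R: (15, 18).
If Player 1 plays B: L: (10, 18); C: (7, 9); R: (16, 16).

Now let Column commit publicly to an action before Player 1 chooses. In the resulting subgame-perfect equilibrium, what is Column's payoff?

Work backward from Player 1's decision.
- L: Player 1 compares 11, 19, 10 and picks M; Column would get 13.
- C: Player 1 compares 16, 2, 7 and picks T; Column would get 18.
- R: Player 1 compares 12, 15, 16 and picks B; Column would get 16.
Column's induced payoffs are 13, 18, 16, so Column commits to C. Subgame-perfect outcome: (T, C) with payoffs (16, 18).

18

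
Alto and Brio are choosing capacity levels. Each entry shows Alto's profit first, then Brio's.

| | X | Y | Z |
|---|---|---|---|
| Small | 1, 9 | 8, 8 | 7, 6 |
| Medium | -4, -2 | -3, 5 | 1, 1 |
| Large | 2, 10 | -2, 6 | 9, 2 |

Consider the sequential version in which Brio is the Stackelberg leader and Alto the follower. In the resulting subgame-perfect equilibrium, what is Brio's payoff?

Work backward from Alto's decision.
- X → Alto plays Large (best of 1, -4, 2); Brio gets 10.
- Y → Alto plays Small (best of 8, -3, -2); Brio gets 8.
- Z → Alto plays Large (best of 7, 1, 9); Brio gets 2.
Brio's induced payoffs are 10, 8, 2, so Brio commits to X. Subgame-perfect outcome: (Large, X) with payoffs (2, 10).

10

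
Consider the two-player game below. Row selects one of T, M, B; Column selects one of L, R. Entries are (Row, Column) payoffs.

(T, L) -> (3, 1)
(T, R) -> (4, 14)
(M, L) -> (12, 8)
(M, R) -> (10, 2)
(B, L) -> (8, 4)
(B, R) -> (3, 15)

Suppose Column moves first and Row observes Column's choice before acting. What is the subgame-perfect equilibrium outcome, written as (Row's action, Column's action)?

(M, L)

Solve by backward induction (Column leads).
- L → Row plays M (best of 3, 12, 8); Column gets 8.
- R → Row plays M (best of 4, 10, 3); Column gets 2.
Among 8, 2, the best is 8 at L. Subgame-perfect outcome: (M, L) with payoffs (12, 8).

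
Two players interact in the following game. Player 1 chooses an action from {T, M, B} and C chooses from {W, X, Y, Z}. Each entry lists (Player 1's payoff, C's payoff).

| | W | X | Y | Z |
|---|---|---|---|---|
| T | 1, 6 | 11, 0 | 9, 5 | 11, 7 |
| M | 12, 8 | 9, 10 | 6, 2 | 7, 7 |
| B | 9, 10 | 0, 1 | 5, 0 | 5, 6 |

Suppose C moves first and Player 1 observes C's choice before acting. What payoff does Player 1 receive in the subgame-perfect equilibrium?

12

Backward induction with C moving first.
- W: BR = M, leader payoff 8.
- X: BR = T, leader payoff 0.
- Y: BR = T, leader payoff 5.
- Z: BR = T, leader payoff 7.
Maximizing over 8, 0, 5, 7, C chooses W. Subgame-perfect outcome: (M, W) with payoffs (12, 8).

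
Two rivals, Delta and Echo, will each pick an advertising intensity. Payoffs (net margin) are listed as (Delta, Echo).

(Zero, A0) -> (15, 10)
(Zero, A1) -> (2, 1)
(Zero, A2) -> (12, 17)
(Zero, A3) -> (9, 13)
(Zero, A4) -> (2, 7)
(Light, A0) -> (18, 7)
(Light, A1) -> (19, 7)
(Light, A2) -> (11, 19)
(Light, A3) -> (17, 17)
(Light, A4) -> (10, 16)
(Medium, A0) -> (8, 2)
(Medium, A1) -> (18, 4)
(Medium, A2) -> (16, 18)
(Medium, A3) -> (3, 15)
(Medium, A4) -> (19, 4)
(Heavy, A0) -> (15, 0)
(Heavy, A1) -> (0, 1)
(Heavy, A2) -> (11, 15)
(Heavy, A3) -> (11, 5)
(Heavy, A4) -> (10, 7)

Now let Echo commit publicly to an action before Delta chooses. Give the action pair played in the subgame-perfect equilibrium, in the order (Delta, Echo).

(Medium, A2)

Solve by backward induction (Echo leads).
- A0: BR = Light, leader payoff 7.
- A1: BR = Light, leader payoff 7.
- A2: BR = Medium, leader payoff 18.
- A3: BR = Light, leader payoff 17.
- A4: BR = Medium, leader payoff 4.
Maximizing over 7, 7, 18, 17, 4, Echo chooses A2. Subgame-perfect outcome: (Medium, A2) with payoffs (16, 18).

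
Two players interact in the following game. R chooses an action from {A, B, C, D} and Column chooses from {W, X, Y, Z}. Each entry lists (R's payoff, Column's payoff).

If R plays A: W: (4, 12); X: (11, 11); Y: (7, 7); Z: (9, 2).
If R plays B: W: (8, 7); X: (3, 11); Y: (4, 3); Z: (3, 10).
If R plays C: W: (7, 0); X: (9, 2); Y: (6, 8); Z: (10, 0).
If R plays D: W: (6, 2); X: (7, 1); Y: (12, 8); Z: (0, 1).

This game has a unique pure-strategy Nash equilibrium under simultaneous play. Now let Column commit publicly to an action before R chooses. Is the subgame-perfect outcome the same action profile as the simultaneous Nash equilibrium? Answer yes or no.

no

Solve by backward induction (Column leads).
- W: BR = B, leader payoff 7.
- X: BR = A, leader payoff 11.
- Y: BR = D, leader payoff 8.
- Z: BR = C, leader payoff 0.
Maximizing over 7, 11, 8, 0, Column chooses X. Subgame-perfect outcome: (A, X) with payoffs (11, 11).
Now find the simultaneous Nash equilibrium.
R's best replies: W→B; X→A; Y→D; Z→C.
Column's best replies: A→W; B→X; C→Y; D→Y.
The unique mutual best reply is (D, Y), giving (12, 8).
Sequential outcome (A, X) differs from the Nash profile (D, Y).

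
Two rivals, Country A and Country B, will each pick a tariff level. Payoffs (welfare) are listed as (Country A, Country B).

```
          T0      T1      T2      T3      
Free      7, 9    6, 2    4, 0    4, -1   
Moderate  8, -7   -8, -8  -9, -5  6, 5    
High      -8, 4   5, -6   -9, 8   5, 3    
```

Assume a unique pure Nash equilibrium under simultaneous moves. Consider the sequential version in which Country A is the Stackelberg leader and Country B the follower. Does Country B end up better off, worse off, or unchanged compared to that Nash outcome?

better off

Work backward from Country B's decision.
- Free: Country B compares 9, 2, 0, -1 and picks T0; Country A would get 7.
- Moderate: Country B compares -7, -8, -5, 5 and picks T3; Country A would get 6.
- High: Country B compares 4, -6, 8, 3 and picks T2; Country A would get -9.
Maximizing over 7, 6, -9, Country A chooses Free. Subgame-perfect outcome: (Free, T0) with payoffs (7, 9).
For the simultaneous game, intersect best replies.
Country A's best replies: T0→Moderate; T1→Free; T2→Free; T3→Moderate.
Country B's best replies: Free→T0; Moderate→T3; High→T2.
Only (Moderate, T3) has each player best-responding; Nash payoffs (6, 5).
Country B earns 9 sequentially versus 5 at the Nash outcome: better off.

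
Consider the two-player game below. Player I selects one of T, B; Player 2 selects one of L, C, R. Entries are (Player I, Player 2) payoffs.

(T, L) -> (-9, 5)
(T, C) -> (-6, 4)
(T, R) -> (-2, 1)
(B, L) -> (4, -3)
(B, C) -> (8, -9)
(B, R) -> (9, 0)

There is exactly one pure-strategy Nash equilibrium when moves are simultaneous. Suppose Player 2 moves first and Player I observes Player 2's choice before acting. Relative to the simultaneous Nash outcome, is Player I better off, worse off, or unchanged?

unchanged

Backward induction with Player 2 moving first.
- L: BR = B, leader payoff -3.
- C: BR = B, leader payoff -9.
- R: BR = B, leader payoff 0.
Maximizing over -3, -9, 0, Player 2 chooses R. Subgame-perfect outcome: (B, R) with payoffs (9, 0).
Under simultaneous play:
Player I's best replies: L→B; C→B; R→B.
Player 2's best replies: T→L; B→R.
The unique mutual best reply is (B, R), giving (9, 0).
Player I earns 9 sequentially versus 9 at the Nash outcome: unchanged.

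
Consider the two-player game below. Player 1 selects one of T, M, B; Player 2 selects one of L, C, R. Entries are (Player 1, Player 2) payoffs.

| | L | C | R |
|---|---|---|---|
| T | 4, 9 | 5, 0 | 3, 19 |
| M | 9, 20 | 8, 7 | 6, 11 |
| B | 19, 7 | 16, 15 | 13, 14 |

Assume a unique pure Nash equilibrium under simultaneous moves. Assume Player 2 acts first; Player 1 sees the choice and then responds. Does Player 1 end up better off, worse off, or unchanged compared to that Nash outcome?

Solve by backward induction (Player 2 leads).
- L: Player 1 compares 4, 9, 19 and picks B; Player 2 would get 7.
- C: Player 1 compares 5, 8, 16 and picks B; Player 2 would get 15.
- R: Player 1 compares 3, 6, 13 and picks B; Player 2 would get 14.
Among 7, 15, 14, the best is 15 at C. Subgame-perfect outcome: (B, C) with payoffs (16, 15).
Under simultaneous play:
Player 1's best replies: L→B; C→B; R→B.
Player 2's best replies: T→R; M→L; B→C.
Only (B, C) has each player best-responding; Nash payoffs (16, 15).
Player 1 earns 16 sequentially versus 16 at the Nash outcome: unchanged.

unchanged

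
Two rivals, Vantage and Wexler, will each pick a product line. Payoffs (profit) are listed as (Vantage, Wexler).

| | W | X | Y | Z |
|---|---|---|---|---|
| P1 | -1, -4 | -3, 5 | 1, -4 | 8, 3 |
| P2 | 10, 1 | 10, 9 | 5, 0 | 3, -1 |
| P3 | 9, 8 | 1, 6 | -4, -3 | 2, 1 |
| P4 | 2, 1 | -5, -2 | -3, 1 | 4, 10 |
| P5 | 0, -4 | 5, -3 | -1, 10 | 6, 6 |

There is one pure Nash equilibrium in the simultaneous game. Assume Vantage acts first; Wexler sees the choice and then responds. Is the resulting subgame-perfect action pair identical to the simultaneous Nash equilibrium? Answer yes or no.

yes

Solve by backward induction (Vantage leads).
- P1: Wexler compares -4, 5, -4, 3 and picks X; Vantage would get -3.
- P2: Wexler compares 1, 9, 0, -1 and picks X; Vantage would get 10.
- P3: Wexler compares 8, 6, -3, 1 and picks W; Vantage would get 9.
- P4: Wexler compares 1, -2, 1, 10 and picks Z; Vantage would get 4.
- P5: Wexler compares -4, -3, 10, 6 and picks Y; Vantage would get -1.
Maximizing over -3, 10, 9, 4, -1, Vantage chooses P2. Subgame-perfect outcome: (P2, X) with payoffs (10, 9).
For the simultaneous game, intersect best replies.
Vantage's best replies: W→P2; X→P2; Y→P2; Z→P1.
Wexler's best replies: P1→X; P2→X; P3→W; P4→Z; P5→Y.
The unique mutual best reply is (P2, X), giving (10, 9).
Sequential outcome (P2, X) coincides with the Nash profile (P2, X).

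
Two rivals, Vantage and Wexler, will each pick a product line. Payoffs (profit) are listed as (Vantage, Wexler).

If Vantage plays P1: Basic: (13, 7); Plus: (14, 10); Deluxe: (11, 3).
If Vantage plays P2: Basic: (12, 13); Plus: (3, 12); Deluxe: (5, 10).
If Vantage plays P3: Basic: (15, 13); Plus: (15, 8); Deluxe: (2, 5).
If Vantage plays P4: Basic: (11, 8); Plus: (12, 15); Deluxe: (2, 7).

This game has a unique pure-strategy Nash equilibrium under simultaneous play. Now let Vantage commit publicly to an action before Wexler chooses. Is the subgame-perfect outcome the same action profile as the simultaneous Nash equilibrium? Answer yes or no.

Wexler best-responds to each possible Vantage move:
- P1: Wexler compares 7, 10, 3 and picks Plus; Vantage would get 14.
- P2: Wexler compares 13, 12, 10 and picks Basic; Vantage would get 12.
- P3: Wexler compares 13, 8, 5 and picks Basic; Vantage would get 15.
- P4: Wexler compares 8, 15, 7 and picks Plus; Vantage would get 12.
Maximizing over 14, 12, 15, 12, Vantage chooses P3. Subgame-perfect outcome: (P3, Basic) with payoffs (15, 13).
For the simultaneous game, intersect best replies.
Vantage's best replies: Basic→P3; Plus→P3; Deluxe→P1.
Wexler's best replies: P1→Plus; P2→Basic; P3→Basic; P4→Plus.
Only (P3, Basic) has each player best-responding; Nash payoffs (15, 13).
Sequential outcome (P3, Basic) coincides with the Nash profile (P3, Basic).

yes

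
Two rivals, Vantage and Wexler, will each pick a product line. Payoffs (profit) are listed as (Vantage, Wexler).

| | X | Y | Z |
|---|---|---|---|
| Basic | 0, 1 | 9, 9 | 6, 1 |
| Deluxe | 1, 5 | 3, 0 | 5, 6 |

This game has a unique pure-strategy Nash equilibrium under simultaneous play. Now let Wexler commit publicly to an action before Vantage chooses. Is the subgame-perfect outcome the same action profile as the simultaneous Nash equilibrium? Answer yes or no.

Solve by backward induction (Wexler leads).
- X: Vantage compares 0, 1 and picks Deluxe; Wexler would get 5.
- Y: Vantage compares 9, 3 and picks Basic; Wexler would get 9.
- Z: Vantage compares 6, 5 and picks Basic; Wexler would get 1.
Maximizing over 5, 9, 1, Wexler chooses Y. Subgame-perfect outcome: (Basic, Y) with payoffs (9, 9).
Under simultaneous play:
Vantage's best replies: X→Deluxe; Y→Basic; Z→Basic.
Wexler's best replies: Basic→Y; Deluxe→Z.
The unique mutual best reply is (Basic, Y), giving (9, 9).
Sequential outcome (Basic, Y) coincides with the Nash profile (Basic, Y).

yes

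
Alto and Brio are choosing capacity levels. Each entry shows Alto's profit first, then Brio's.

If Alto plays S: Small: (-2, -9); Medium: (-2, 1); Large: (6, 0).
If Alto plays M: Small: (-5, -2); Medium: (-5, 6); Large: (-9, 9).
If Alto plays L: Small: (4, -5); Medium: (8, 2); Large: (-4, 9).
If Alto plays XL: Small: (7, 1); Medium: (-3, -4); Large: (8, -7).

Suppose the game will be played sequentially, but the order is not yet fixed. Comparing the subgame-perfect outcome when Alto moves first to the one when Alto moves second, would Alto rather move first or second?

If Alto leads: Brio's best replies are S→Medium, M→Large, L→Large, XL→Small; Alto's induced payoffs -2, -9, -4, 7; outcome (XL, Small), payoffs (7, 1).
If Brio leads: Alto's best replies are Small→XL, Medium→L, Large→XL; Brio's induced payoffs 1, 2, -7; outcome (L, Medium), payoffs (8, 2).
Alto gets 7 moving first and 8 moving second, so Alto prefers to move second.

second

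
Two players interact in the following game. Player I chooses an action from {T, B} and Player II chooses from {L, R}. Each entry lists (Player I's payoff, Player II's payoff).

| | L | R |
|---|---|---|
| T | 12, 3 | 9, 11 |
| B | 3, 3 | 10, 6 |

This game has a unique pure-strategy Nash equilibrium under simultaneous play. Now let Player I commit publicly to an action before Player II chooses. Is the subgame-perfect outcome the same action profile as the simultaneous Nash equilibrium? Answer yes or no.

yes

Player II best-responds to each possible Player I move:
- T: Player II compares 3, 11 and picks R; Player I would get 9.
- B: Player II compares 3, 6 and picks R; Player I would get 10.
Maximizing over 9, 10, Player I chooses B. Subgame-perfect outcome: (B, R) with payoffs (10, 6).
Now find the simultaneous Nash equilibrium.
Player I's best replies: L→T; R→B.
Player II's best replies: T→R; B→R.
Only (B, R) has each player best-responding; Nash payoffs (10, 6).
Sequential outcome (B, R) coincides with the Nash profile (B, R).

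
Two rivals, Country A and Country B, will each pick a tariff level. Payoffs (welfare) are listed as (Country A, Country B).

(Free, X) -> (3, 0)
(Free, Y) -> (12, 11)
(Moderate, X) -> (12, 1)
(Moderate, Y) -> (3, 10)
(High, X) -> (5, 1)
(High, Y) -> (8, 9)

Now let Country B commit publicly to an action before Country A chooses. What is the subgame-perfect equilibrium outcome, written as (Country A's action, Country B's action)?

(Free, Y)

Work backward from Country A's decision.
- X: Country A compares 3, 12, 5 and picks Moderate; Country B would get 1.
- Y: Country A compares 12, 3, 8 and picks Free; Country B would get 11.
Maximizing over 1, 11, Country B chooses Y. Subgame-perfect outcome: (Free, Y) with payoffs (12, 11).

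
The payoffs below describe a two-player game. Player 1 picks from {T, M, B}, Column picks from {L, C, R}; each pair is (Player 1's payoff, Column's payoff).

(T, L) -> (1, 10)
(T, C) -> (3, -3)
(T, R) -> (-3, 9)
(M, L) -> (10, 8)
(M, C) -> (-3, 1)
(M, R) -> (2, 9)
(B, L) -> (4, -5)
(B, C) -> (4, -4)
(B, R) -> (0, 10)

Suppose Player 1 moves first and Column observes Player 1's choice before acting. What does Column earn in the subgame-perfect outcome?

Column best-responds to each possible Player 1 move:
- T: BR = L, leader payoff 1.
- M: BR = R, leader payoff 2.
- B: BR = R, leader payoff 0.
Maximizing over 1, 2, 0, Player 1 chooses M. Subgame-perfect outcome: (M, R) with payoffs (2, 9).

9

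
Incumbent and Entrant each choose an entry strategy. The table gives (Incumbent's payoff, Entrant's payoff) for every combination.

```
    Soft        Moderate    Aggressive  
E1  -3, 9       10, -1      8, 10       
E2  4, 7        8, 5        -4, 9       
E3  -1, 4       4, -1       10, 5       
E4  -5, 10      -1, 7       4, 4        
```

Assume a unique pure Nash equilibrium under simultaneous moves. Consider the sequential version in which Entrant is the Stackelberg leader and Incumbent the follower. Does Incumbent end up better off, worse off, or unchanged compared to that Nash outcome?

worse off

Work backward from Incumbent's decision.
- Soft: Incumbent compares -3, 4, -1, -5 and picks E2; Entrant would get 7.
- Moderate: Incumbent compares 10, 8, 4, -1 and picks E1; Entrant would get -1.
- Aggressive: Incumbent compares 8, -4, 10, 4 and picks E3; Entrant would get 5.
Maximizing over 7, -1, 5, Entrant chooses Soft. Subgame-perfect outcome: (E2, Soft) with payoffs (4, 7).
Under simultaneous play:
Incumbent's best replies: Soft→E2; Moderate→E1; Aggressive→E3.
Entrant's best replies: E1→Aggressive; E2→Aggressive; E3→Aggressive; E4→Soft.
Only (E3, Aggressive) has each player best-responding; Nash payoffs (10, 5).
Incumbent earns 4 sequentially versus 10 at the Nash outcome: worse off.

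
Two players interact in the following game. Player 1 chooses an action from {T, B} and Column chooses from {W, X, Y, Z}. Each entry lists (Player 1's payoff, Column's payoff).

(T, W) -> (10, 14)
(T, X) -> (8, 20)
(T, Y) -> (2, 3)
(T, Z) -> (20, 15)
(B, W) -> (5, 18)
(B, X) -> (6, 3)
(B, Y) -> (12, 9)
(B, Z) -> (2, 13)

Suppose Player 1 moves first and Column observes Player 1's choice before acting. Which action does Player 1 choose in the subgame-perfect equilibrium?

T

Solve by backward induction (Player 1 leads).
- T: Column compares 14, 20, 3, 15 and picks X; Player 1 would get 8.
- B: Column compares 18, 3, 9, 13 and picks W; Player 1 would get 5.
Among 8, 5, the best is 8 at T. Subgame-perfect outcome: (T, X) with payoffs (8, 20).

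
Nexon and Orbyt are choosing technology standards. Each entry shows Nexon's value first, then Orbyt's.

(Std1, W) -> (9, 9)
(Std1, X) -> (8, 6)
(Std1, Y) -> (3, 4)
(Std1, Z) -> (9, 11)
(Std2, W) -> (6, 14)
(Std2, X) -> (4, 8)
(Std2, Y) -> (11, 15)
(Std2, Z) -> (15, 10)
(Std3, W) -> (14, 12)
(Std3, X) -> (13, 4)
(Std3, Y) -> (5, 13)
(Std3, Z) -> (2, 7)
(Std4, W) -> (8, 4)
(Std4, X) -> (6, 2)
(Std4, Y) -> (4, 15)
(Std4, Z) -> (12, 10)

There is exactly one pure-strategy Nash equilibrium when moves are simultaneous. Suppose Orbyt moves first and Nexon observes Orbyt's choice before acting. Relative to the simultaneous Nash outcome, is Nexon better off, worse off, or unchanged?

Nexon best-responds to each possible Orbyt move:
- W: Nexon compares 9, 6, 14, 8 and picks Std3; Orbyt would get 12.
- X: Nexon compares 8, 4, 13, 6 and picks Std3; Orbyt would get 4.
- Y: Nexon compares 3, 11, 5, 4 and picks Std2; Orbyt would get 15.
- Z: Nexon compares 9, 15, 2, 12 and picks Std2; Orbyt would get 10.
Maximizing over 12, 4, 15, 10, Orbyt chooses Y. Subgame-perfect outcome: (Std2, Y) with payoffs (11, 15).
Now find the simultaneous Nash equilibrium.
Nexon's best replies: W→Std3; X→Std3; Y→Std2; Z→Std2.
Orbyt's best replies: Std1→Z; Std2→Y; Std3→Y; Std4→Y.
Only (Std2, Y) has each player best-responding; Nash payoffs (11, 15).
Nexon earns 11 sequentially versus 11 at the Nash outcome: unchanged.

unchanged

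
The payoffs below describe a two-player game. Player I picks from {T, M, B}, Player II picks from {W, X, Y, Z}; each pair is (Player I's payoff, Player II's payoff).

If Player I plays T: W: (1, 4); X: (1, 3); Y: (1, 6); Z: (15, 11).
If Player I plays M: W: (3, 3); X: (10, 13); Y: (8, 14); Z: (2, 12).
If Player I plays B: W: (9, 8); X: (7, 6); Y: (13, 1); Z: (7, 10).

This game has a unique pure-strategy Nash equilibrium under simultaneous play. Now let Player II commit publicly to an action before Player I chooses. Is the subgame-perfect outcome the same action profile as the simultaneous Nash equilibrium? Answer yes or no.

Backward induction with Player II moving first.
- W: Player I compares 1, 3, 9 and picks B; Player II would get 8.
- X: Player I compares 1, 10, 7 and picks M; Player II would get 13.
- Y: Player I compares 1, 8, 13 and picks B; Player II would get 1.
- Z: Player I compares 15, 2, 7 and picks T; Player II would get 11.
Player II's induced payoffs are 8, 13, 1, 11, so Player II commits to X. Subgame-perfect outcome: (M, X) with payoffs (10, 13).
Now find the simultaneous Nash equilibrium.
Player I's best replies: W→B; X→M; Y→B; Z→T.
Player II's best replies: T→Z; M→Y; B→Z.
The unique mutual best reply is (T, Z), giving (15, 11).
Sequential outcome (M, X) differs from the Nash profile (T, Z).

no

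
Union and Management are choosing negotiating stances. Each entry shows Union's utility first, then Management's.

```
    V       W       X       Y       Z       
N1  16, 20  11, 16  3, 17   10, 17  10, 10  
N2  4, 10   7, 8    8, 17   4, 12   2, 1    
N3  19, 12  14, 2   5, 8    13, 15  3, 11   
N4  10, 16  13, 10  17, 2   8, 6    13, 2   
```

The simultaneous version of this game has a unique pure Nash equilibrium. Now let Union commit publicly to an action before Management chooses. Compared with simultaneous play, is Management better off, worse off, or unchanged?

Solve by backward induction (Union leads).
- N1 → Management plays V (best of 20, 16, 17, 17, 10); Union gets 16.
- N2 → Management plays X (best of 10, 8, 17, 12, 1); Union gets 8.
- N3 → Management plays Y (best of 12, 2, 8, 15, 11); Union gets 13.
- N4 → Management plays V (best of 16, 10, 2, 6, 2); Union gets 10.
Maximizing over 16, 8, 13, 10, Union chooses N1. Subgame-perfect outcome: (N1, V) with payoffs (16, 20).
Under simultaneous play:
Union's best replies: V→N3; W→N3; X→N4; Y→N3; Z→N4.
Management's best replies: N1→V; N2→X; N3→Y; N4→V.
Only (N3, Y) has each player best-responding; Nash payoffs (13, 15).
Management earns 20 sequentially versus 15 at the Nash outcome: better off.

better off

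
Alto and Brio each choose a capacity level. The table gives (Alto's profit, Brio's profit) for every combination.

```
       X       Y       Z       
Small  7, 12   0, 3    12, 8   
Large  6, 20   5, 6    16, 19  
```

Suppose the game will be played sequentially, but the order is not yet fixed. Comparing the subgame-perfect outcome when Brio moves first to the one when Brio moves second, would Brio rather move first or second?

first

If Alto leads: Brio's best replies are Small→X, Large→X; Alto's induced payoffs 7, 6; outcome (Small, X), payoffs (7, 12).
If Brio leads: Alto's best replies are X→Small, Y→Large, Z→Large; Brio's induced payoffs 12, 6, 19; outcome (Large, Z), payoffs (16, 19).
Brio gets 19 moving first and 12 moving second, so Brio prefers to move first.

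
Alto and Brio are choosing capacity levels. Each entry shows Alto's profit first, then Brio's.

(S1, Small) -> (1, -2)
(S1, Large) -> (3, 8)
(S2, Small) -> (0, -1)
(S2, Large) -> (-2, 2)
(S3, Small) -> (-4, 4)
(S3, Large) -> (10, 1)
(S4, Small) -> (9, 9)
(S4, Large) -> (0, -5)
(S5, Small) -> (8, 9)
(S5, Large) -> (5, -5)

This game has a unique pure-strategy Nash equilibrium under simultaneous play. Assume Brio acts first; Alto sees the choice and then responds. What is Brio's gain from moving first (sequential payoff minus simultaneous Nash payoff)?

Work backward from Alto's decision.
- Small: Alto compares 1, 0, -4, 9, 8 and picks S4; Brio would get 9.
- Large: Alto compares 3, -2, 10, 0, 5 and picks S3; Brio would get 1.
Brio's induced payoffs are 9, 1, so Brio commits to Small. Subgame-perfect outcome: (S4, Small) with payoffs (9, 9).
For the simultaneous game, intersect best replies.
Alto's best replies: Small→S4; Large→S3.
Brio's best replies: S1→Large; S2→Large; S3→Small; S4→Small; S5→Small.
Only (S4, Small) has each player best-responding; Nash payoffs (9, 9).
Brio's commitment gain: 9 − 9 = 0.

0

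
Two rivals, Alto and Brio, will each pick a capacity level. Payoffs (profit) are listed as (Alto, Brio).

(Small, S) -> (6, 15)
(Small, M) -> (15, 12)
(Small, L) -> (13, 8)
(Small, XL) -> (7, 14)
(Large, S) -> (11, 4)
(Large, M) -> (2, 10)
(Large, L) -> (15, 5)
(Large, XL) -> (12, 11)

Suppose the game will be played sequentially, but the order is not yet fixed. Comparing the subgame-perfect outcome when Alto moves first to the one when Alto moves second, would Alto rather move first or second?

If Alto leads: Brio's best replies are Small→S, Large→XL; Alto's induced payoffs 6, 12; outcome (Large, XL), payoffs (12, 11).
If Brio leads: Alto's best replies are S→Large, M→Small, L→Large, XL→Large; Brio's induced payoffs 4, 12, 5, 11; outcome (Small, M), payoffs (15, 12).
Alto gets 12 moving first and 15 moving second, so Alto prefers to move second.

second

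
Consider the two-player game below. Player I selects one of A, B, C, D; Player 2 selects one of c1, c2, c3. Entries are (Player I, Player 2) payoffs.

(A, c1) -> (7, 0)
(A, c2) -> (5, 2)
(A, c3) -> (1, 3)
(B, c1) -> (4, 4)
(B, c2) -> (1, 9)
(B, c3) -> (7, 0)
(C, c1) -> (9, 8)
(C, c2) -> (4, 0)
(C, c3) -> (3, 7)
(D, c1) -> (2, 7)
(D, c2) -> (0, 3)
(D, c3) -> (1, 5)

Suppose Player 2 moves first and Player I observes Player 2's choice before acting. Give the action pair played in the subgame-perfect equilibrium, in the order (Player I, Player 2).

Work backward from Player I's decision.
- c1: Player I compares 7, 4, 9, 2 and picks C; Player 2 would get 8.
- c2: Player I compares 5, 1, 4, 0 and picks A; Player 2 would get 2.
- c3: Player I compares 1, 7, 3, 1 and picks B; Player 2 would get 0.
Maximizing over 8, 2, 0, Player 2 chooses c1. Subgame-perfect outcome: (C, c1) with payoffs (9, 8).

(C, c1)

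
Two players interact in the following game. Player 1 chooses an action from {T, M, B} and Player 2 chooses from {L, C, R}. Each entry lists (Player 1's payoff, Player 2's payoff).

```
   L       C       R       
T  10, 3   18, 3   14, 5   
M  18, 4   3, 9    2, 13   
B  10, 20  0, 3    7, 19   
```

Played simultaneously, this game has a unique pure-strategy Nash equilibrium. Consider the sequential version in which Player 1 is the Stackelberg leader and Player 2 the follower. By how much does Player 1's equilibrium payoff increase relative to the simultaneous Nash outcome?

0

Work backward from Player 2's decision.
- T: BR = R, leader payoff 14.
- M: BR = R, leader payoff 2.
- B: BR = L, leader payoff 10.
Maximizing over 14, 2, 10, Player 1 chooses T. Subgame-perfect outcome: (T, R) with payoffs (14, 5).
Now find the simultaneous Nash equilibrium.
Player 1's best replies: L→M; C→T; R→T.
Player 2's best replies: T→R; M→R; B→L.
Only (T, R) has each player best-responding; Nash payoffs (14, 5).
Player 1's commitment gain: 14 − 14 = 0.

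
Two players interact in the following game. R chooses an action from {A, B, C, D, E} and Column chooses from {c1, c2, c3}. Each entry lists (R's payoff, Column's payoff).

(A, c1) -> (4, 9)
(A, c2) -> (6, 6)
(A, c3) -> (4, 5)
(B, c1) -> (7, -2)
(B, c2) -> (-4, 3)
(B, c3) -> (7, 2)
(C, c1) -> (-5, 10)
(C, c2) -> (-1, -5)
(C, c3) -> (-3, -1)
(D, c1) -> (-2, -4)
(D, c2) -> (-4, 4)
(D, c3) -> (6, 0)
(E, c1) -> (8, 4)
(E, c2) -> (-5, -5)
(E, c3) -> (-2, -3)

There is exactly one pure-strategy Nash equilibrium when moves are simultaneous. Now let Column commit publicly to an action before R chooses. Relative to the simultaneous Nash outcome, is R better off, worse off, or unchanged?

Solve by backward induction (Column leads).
- c1 → R plays E (best of 4, 7, -5, -2, 8); Column gets 4.
- c2 → R plays A (best of 6, -4, -1, -4, -5); Column gets 6.
- c3 → R plays B (best of 4, 7, -3, 6, -2); Column gets 2.
Maximizing over 4, 6, 2, Column chooses c2. Subgame-perfect outcome: (A, c2) with payoffs (6, 6).
For the simultaneous game, intersect best replies.
R's best replies: c1→E; c2→A; c3→B.
Column's best replies: A→c1; B→c2; C→c1; D→c2; E→c1.
Only (E, c1) has each player best-responding; Nash payoffs (8, 4).
R earns 6 sequentially versus 8 at the Nash outcome: worse off.

worse off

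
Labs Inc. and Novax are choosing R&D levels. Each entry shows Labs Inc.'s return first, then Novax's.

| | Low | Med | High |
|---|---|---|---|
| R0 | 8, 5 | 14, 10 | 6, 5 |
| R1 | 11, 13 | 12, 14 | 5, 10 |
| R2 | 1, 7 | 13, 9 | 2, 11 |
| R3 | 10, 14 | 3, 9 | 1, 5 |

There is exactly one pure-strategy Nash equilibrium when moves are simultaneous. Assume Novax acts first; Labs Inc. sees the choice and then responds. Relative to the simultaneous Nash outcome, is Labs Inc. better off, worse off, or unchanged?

worse off

Labs Inc. best-responds to each possible Novax move:
- Low: BR = R1, leader payoff 13.
- Med: BR = R0, leader payoff 10.
- High: BR = R0, leader payoff 5.
Maximizing over 13, 10, 5, Novax chooses Low. Subgame-perfect outcome: (R1, Low) with payoffs (11, 13).
Now find the simultaneous Nash equilibrium.
Labs Inc.'s best replies: Low→R1; Med→R0; High→R0.
Novax's best replies: R0→Med; R1→Med; R2→High; R3→Low.
The unique mutual best reply is (R0, Med), giving (14, 10).
Labs Inc. earns 11 sequentially versus 14 at the Nash outcome: worse off.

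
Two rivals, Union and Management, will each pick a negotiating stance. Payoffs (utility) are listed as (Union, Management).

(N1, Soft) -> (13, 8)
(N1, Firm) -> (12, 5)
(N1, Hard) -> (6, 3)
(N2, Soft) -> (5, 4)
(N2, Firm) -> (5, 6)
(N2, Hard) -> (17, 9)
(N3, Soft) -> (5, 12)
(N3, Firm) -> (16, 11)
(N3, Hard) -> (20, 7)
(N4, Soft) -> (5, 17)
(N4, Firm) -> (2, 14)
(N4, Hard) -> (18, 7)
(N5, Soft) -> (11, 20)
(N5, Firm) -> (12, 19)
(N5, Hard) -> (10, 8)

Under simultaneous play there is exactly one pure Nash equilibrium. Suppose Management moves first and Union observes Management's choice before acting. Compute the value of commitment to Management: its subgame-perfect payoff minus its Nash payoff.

Work backward from Union's decision.
- Soft: Union compares 13, 5, 5, 5, 11 and picks N1; Management would get 8.
- Firm: Union compares 12, 5, 16, 2, 12 and picks N3; Management would get 11.
- Hard: Union compares 6, 17, 20, 18, 10 and picks N3; Management would get 7.
Maximizing over 8, 11, 7, Management chooses Firm. Subgame-perfect outcome: (N3, Firm) with payoffs (16, 11).
Under simultaneous play:
Union's best replies: Soft→N1; Firm→N3; Hard→N3.
Management's best replies: N1→Soft; N2→Hard; N3→Soft; N4→Soft; N5→Soft.
The unique mutual best reply is (N1, Soft), giving (13, 8).
Management's commitment gain: 11 − 8 = 3.

3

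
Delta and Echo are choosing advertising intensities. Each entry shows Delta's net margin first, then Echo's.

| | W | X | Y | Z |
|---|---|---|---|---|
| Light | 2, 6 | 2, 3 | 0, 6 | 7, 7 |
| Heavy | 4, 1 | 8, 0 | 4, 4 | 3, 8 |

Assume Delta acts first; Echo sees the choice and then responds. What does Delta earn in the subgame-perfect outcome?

7

Solve by backward induction (Delta leads).
- Light: Echo compares 6, 3, 6, 7 and picks Z; Delta would get 7.
- Heavy: Echo compares 1, 0, 4, 8 and picks Z; Delta would get 3.
Maximizing over 7, 3, Delta chooses Light. Subgame-perfect outcome: (Light, Z) with payoffs (7, 7).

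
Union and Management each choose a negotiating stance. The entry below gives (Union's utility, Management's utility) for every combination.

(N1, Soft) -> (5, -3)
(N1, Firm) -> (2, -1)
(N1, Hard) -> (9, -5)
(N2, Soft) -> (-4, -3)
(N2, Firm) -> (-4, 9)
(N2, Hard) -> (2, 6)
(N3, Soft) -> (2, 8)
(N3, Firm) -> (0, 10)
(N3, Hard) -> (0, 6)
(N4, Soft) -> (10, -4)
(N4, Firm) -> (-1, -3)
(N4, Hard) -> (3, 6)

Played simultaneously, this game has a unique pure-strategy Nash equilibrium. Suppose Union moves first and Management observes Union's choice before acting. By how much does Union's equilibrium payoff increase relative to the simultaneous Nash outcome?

1

Management best-responds to each possible Union move:
- N1 → Management plays Firm (best of -3, -1, -5); Union gets 2.
- N2 → Management plays Firm (best of -3, 9, 6); Union gets -4.
- N3 → Management plays Firm (best of 8, 10, 6); Union gets 0.
- N4 → Management plays Hard (best of -4, -3, 6); Union gets 3.
Maximizing over 2, -4, 0, 3, Union chooses N4. Subgame-perfect outcome: (N4, Hard) with payoffs (3, 6).
Under simultaneous play:
Union's best replies: Soft→N4; Firm→N1; Hard→N1.
Management's best replies: N1→Firm; N2→Firm; N3→Firm; N4→Hard.
The unique mutual best reply is (N1, Firm), giving (2, -1).
Union's commitment gain: 3 − 2 = 1.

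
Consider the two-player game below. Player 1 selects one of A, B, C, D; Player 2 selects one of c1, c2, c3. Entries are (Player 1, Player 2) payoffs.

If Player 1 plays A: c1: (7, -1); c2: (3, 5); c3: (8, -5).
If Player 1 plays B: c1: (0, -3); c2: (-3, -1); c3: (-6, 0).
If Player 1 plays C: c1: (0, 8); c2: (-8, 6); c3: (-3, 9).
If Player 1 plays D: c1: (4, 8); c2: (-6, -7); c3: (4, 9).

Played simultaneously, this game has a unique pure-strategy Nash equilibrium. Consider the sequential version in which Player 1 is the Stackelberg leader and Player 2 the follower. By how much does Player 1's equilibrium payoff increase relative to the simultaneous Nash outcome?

Solve by backward induction (Player 1 leads).
- A: BR = c2, leader payoff 3.
- B: BR = c3, leader payoff -6.
- C: BR = c3, leader payoff -3.
- D: BR = c3, leader payoff 4.
Among 3, -6, -3, 4, the best is 4 at D. Subgame-perfect outcome: (D, c3) with payoffs (4, 9).
Now find the simultaneous Nash equilibrium.
Player 1's best replies: c1→A; c2→A; c3→A.
Player 2's best replies: A→c2; B→c3; C→c3; D→c3.
Only (A, c2) has each player best-responding; Nash payoffs (3, 5).
Player 1's commitment gain: 4 − 3 = 1.

1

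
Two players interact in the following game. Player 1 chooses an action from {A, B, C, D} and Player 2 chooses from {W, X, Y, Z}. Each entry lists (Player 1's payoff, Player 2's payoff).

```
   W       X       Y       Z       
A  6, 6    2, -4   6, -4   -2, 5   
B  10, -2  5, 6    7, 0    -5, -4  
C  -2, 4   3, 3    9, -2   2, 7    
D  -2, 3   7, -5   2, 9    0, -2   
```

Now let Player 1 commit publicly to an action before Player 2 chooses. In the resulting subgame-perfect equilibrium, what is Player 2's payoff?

6

Backward induction with Player 1 moving first.
- A → Player 2 plays W (best of 6, -4, -4, 5); Player 1 gets 6.
- B → Player 2 plays X (best of -2, 6, 0, -4); Player 1 gets 5.
- C → Player 2 plays Z (best of 4, 3, -2, 7); Player 1 gets 2.
- D → Player 2 plays Y (best of 3, -5, 9, -2); Player 1 gets 2.
Among 6, 5, 2, 2, the best is 6 at A. Subgame-perfect outcome: (A, W) with payoffs (6, 6).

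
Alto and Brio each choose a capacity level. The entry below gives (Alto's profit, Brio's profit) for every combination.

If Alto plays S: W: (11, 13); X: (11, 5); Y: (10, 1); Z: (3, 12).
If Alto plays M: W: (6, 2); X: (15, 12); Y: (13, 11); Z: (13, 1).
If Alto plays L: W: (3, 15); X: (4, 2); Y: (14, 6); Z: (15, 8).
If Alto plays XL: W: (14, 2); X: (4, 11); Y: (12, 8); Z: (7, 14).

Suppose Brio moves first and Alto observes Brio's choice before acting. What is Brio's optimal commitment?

X

Solve by backward induction (Brio leads).
- W: Alto compares 11, 6, 3, 14 and picks XL; Brio would get 2.
- X: Alto compares 11, 15, 4, 4 and picks M; Brio would get 12.
- Y: Alto compares 10, 13, 14, 12 and picks L; Brio would get 6.
- Z: Alto compares 3, 13, 15, 7 and picks L; Brio would get 8.
Among 2, 12, 6, 8, the best is 12 at X. Subgame-perfect outcome: (M, X) with payoffs (15, 12).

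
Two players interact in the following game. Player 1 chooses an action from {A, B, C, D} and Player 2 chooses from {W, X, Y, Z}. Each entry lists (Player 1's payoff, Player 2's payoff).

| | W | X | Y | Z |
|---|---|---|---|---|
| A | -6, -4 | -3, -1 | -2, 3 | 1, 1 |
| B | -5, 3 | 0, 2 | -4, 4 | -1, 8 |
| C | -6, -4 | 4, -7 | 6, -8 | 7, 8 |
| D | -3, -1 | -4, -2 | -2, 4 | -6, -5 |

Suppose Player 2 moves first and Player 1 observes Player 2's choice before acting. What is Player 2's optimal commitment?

Z

Player 1 best-responds to each possible Player 2 move:
- W: BR = D, leader payoff -1.
- X: BR = C, leader payoff -7.
- Y: BR = C, leader payoff -8.
- Z: BR = C, leader payoff 8.
Maximizing over -1, -7, -8, 8, Player 2 chooses Z. Subgame-perfect outcome: (C, Z) with payoffs (7, 8).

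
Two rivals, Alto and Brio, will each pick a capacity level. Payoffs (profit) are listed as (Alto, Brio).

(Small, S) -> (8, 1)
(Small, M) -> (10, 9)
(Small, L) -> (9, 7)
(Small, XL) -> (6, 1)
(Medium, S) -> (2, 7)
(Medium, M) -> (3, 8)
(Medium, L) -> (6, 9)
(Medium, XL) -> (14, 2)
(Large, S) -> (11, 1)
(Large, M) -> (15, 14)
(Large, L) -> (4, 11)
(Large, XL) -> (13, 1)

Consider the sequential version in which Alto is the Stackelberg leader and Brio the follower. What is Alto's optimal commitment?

Large

Solve by backward induction (Alto leads).
- Small: BR = M, leader payoff 10.
- Medium: BR = L, leader payoff 6.
- Large: BR = M, leader payoff 15.
Maximizing over 10, 6, 15, Alto chooses Large. Subgame-perfect outcome: (Large, M) with payoffs (15, 14).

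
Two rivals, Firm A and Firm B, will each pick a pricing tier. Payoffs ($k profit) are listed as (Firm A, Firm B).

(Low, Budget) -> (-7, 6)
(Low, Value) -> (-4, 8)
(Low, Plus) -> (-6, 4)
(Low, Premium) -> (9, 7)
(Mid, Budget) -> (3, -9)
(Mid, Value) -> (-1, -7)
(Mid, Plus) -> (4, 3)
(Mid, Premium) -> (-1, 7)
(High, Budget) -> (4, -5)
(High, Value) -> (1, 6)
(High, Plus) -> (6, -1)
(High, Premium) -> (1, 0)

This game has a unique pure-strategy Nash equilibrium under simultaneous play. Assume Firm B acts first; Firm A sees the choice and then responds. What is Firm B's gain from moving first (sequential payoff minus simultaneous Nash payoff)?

Work backward from Firm A's decision.
- Budget → Firm A plays High (best of -7, 3, 4); Firm B gets -5.
- Value → Firm A plays High (best of -4, -1, 1); Firm B gets 6.
- Plus → Firm A plays High (best of -6, 4, 6); Firm B gets -1.
- Premium → Firm A plays Low (best of 9, -1, 1); Firm B gets 7.
Maximizing over -5, 6, -1, 7, Firm B chooses Premium. Subgame-perfect outcome: (Low, Premium) with payoffs (9, 7).
Now find the simultaneous Nash equilibrium.
Firm A's best replies: Budget→High; Value→High; Plus→High; Premium→Low.
Firm B's best replies: Low→Value; Mid→Premium; High→Value.
Only (High, Value) has each player best-responding; Nash payoffs (1, 6).
Firm B's commitment gain: 7 − 6 = 1.

1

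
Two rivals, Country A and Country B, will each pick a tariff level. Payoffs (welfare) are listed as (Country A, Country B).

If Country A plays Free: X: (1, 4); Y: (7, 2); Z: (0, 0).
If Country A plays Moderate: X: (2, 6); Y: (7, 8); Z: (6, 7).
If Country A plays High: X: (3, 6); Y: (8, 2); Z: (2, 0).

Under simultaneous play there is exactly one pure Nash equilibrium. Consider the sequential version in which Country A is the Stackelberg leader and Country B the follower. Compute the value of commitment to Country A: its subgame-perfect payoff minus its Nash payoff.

Solve by backward induction (Country A leads).
- Free: Country B compares 4, 2, 0 and picks X; Country A would get 1.
- Moderate: Country B compares 6, 8, 7 and picks Y; Country A would get 7.
- High: Country B compares 6, 2, 0 and picks X; Country A would get 3.
Country A's induced payoffs are 1, 7, 3, so Country A commits to Moderate. Subgame-perfect outcome: (Moderate, Y) with payoffs (7, 8).
Now find the simultaneous Nash equilibrium.
Country A's best replies: X→High; Y→High; Z→Moderate.
Country B's best replies: Free→X; Moderate→Y; High→X.
Only (High, X) has each player best-responding; Nash payoffs (3, 6).
Country A's commitment gain: 7 − 3 = 4.

4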